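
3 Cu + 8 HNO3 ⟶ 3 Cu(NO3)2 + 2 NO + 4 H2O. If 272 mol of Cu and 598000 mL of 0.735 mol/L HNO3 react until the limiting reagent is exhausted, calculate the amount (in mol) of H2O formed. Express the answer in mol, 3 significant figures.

220 mol

n(Cu) = 272.0 mol
n(HNO3) = 0.735 × 598000/1000 = 439.5 mol
n/ν for Cu = 272.0/3 = 90.67
n/ν for HNO3 = 439.5/8 = 54.94
Smallest n/ν is HNO3 → limiting reagent.
n(H2O) = (4/8) × 439.5 = 219.8 mol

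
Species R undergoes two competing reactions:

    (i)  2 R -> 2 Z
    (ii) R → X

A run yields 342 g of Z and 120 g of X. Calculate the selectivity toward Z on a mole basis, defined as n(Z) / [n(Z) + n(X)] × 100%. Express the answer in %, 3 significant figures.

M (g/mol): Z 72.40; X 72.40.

74.0 %

n(Z) = 342 / 72.40 = 4.724 mol
n(X) = 120 / 72.40 = 1.657 mol
selectivity = 4.724/(4.724+1.657) × 100 = 74.03 %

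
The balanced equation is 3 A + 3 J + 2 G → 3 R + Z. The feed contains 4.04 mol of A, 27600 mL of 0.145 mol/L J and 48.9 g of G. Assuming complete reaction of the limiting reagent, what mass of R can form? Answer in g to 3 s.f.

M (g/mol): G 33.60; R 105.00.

229 g

n(A) = 4.040 mol
n(J) = 0.145 × 27600/1000 = 4.002 mol
n(G) = 48.90 / 33.60 = 1.455 mol
n/ν for A = 4.040/3 = 1.347
n/ν for J = 4.002/3 = 1.334
n/ν for G = 1.455/2 = 0.7275
Smallest n/ν is G → limiting reagent.
n(R) = (3/2) × 1.455 = 2.183 mol
mass = 2.183 × 105.00 = 229.2 g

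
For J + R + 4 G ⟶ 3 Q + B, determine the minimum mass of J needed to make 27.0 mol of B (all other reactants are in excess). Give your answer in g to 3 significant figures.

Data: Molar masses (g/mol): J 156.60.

n(B) = 27.00 mol
n(J) = (1/1) × 27.00 = 27.00 mol
mass = 27.00 × 156.60 = 4228 g

4230 g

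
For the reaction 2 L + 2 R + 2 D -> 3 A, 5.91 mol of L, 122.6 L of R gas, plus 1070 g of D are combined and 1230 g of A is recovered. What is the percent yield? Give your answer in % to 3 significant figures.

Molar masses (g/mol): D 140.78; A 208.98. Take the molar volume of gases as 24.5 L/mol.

n(L) = 5.910 mol
n(R) = 122.6 / 24.5 = 5.004 mol
n(D) = 1070 / 140.78 = 7.601 mol
n/ν → L: 2.955, R: 2.502, D: 3.801; R is limiting.
theoretical n(A) = (3/2) × 5.004 = 7.506 mol → 1569 g
% yield = 1230 / 1569 × 100 = 78.39 %

78.4 %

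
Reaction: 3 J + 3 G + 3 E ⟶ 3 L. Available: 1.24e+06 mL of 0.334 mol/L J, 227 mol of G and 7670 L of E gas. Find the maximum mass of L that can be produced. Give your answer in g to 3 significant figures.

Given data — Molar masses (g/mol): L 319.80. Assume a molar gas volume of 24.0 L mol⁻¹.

72600 g

n(J) = 0.334 × 1.24e+06/1000 = 414.2 mol
n(G) = 227.0 mol
n(E) = 7670 / 24.0 = 319.6 mol
n/ν for J = 414.2/3 = 138.1
n/ν for G = 227.0/3 = 75.67
n/ν for E = 319.6/3 = 106.5
Smallest n/ν is G → limiting reagent.
n(L) = (3/3) × 227.0 = 227.0 mol
mass = 227.0 × 319.80 = 72590 g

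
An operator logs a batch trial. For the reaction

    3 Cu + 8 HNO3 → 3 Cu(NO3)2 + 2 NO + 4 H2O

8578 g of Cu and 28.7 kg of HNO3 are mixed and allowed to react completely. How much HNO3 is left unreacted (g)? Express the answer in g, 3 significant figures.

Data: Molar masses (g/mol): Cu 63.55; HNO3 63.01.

n(Cu) = 8578 / 63.55 = 135.0 mol
n(HNO3) = 28.70×1000 / 63.01 = 455.5 mol
n/ν for Cu = 135.0/3 = 45.00
n/ν for HNO3 = 455.5/8 = 56.94
Smallest n/ν is Cu → limiting reagent.
HNO3 consumed = (8/3) × 135.0 = 360.0 mol
HNO3 remaining = 455.5 − 360.0 = 95.50 mol
mass = 95.50 × 63.01 = 6017 g

6020 g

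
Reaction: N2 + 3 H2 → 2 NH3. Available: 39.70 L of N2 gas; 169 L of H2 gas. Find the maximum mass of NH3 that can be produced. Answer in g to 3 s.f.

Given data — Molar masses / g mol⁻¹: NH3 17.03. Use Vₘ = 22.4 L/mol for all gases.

n(N2) = 39.70 / 22.4 = 1.772 mol
n(H2) = 169.0 / 22.4 = 7.545 mol
n/ν for N2 = 1.772/1 = 1.772
n/ν for H2 = 7.545/3 = 2.515
Smallest n/ν is N2 → limiting reagent.
n(NH3) = (2/1) × 1.772 = 3.544 mol
mass = 3.544 × 17.03 = 60.35 g

60.4 g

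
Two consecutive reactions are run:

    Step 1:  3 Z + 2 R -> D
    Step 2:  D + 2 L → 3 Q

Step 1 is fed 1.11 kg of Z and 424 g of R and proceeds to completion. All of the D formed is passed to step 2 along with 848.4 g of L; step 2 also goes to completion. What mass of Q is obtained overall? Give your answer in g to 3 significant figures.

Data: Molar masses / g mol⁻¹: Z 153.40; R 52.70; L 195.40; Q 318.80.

2080 g

Step 1:
n(Z) = 1.110×1000 / 153.40 = 7.236 mol
n(R) = 424.0 / 52.70 = 8.046 mol
n/ν → Z: 2.412, R: 4.023; Z is limiting.
n(D) produced = (1/3) × 7.236 = 2.412 mol
Step 2:
n(D) available = 2.412 mol
n(L) = 848.4 / 195.40 = 4.342 mol
n/ν → D: 2.412, L: 2.171; L is limiting.
n(Q) = (3/2) × 4.342 = 6.513 mol
mass = 6.513 × 318.80 = 2076 g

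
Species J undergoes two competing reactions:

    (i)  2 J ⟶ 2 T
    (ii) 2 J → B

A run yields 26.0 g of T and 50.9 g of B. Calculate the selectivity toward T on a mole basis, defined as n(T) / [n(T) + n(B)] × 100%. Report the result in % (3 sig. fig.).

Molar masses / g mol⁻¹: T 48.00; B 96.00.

n(T) = 26.0 / 48.00 = 0.5417 mol
n(B) = 50.9 / 96.00 = 0.5302 mol
selectivity = 0.5417/(0.5417+0.5302) × 100 = 50.54 %

50.5 %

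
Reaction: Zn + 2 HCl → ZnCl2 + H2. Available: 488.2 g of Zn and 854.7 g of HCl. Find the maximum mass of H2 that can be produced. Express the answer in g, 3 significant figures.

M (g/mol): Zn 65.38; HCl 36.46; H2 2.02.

15.1 g

n(Zn) = 488.2 / 65.38 = 7.467 mol
n(HCl) = 854.7 / 36.46 = 23.44 mol
n/ν → Zn: 7.467, HCl: 11.72; Zn is limiting.
n(H2) = (1/1) × 7.467 = 7.467 mol
mass = 7.467 × 2.02 = 15.08 g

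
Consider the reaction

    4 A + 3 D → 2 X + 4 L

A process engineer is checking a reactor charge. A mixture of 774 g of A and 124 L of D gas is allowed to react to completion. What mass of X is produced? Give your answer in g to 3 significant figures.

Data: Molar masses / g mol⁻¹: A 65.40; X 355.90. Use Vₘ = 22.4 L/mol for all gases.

n(A) = 774.0 / 65.40 = 11.83 mol
n(D) = 124.0 / 22.4 = 5.536 mol
n/ν → A: 2.958, D: 1.845; D is limiting.
n(X) = (2/3) × 5.536 = 3.691 mol
mass = 3.691 × 355.90 = 1314 g

1310 g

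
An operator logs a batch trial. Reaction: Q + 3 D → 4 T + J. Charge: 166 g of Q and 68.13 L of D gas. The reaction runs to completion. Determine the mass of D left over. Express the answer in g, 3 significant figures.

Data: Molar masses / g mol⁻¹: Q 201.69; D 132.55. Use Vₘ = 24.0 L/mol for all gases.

n(Q) = 166.0 / 201.69 = 0.8230 mol
n(D) = 68.13 / 24.0 = 2.839 mol
n/ν → Q: 0.8230, D: 0.9463; Q is limiting.
D consumed = (3/1) × 0.8230 = 2.469 mol
D remaining = 2.839 − 2.469 = 0.3700 mol
mass = 0.3700 × 132.55 = 49.04 g

49.0 g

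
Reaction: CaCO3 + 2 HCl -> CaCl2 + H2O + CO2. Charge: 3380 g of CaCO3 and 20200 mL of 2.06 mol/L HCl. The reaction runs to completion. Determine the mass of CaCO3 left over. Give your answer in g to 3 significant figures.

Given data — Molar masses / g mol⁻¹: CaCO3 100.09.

1300 g

n(CaCO3) = 3380 / 100.09 = 33.77 mol
n(HCl) = 2.06 × 20200/1000 = 41.61 mol
n/ν → CaCO3: 33.77, HCl: 20.81; HCl is limiting.
CaCO3 consumed = (1/2) × 41.61 = 20.81 mol
CaCO3 remaining = 33.77 − 20.81 = 12.96 mol
mass = 12.96 × 100.09 = 1297 g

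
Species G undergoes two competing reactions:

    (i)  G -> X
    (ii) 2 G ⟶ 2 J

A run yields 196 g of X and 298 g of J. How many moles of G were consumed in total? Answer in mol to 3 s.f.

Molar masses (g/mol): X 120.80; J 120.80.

4.09 mol

n(X) = 196 / 120.80 = 1.623 mol
n(J) = 298 / 120.80 = 2.467 mol
n(G) via (i) = (1/1)×1.623 = 1.623 mol
n(G) via (ii) = (2/2)×2.467 = 2.467 mol
total n(G) = 1.623 + 2.467 = 4.090 mol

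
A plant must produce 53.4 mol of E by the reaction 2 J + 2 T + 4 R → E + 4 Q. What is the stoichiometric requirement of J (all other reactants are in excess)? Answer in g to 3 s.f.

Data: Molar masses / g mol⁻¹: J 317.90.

n(E) = 53.40 mol
n(J) = (2/1) × 53.40 = 106.8 mol
mass = 106.8 × 317.90 = 33950 g

34000 g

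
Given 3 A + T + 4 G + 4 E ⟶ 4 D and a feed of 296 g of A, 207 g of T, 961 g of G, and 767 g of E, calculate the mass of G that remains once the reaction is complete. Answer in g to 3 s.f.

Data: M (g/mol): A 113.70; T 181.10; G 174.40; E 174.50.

n(A) = 296.0 / 113.70 = 2.603 mol
n(T) = 207.0 / 181.10 = 1.143 mol
n(G) = 961.0 / 174.40 = 5.510 mol
n(E) = 767.0 / 174.50 = 4.395 mol
n/ν → A: 0.8677, T: 1.143, G: 1.378, E: 1.099; A is limiting.
G consumed = (4/3) × 2.603 = 3.471 mol
G remaining = 5.510 − 3.471 = 2.039 mol
mass = 2.039 × 174.40 = 355.6 g

356 g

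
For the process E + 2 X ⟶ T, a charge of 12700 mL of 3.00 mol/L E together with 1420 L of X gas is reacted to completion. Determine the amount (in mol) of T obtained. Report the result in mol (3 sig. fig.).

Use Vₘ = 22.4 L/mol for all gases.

31.7 mol

n(E) = 3.00 × 12700/1000 = 38.10 mol
n(X) = 1420 / 22.4 = 63.39 mol
n/ν for E = 38.10/1 = 38.10
n/ν for X = 63.39/2 = 31.70
Smallest n/ν is X → limiting reagent.
n(T) = (1/2) × 63.39 = 31.70 mol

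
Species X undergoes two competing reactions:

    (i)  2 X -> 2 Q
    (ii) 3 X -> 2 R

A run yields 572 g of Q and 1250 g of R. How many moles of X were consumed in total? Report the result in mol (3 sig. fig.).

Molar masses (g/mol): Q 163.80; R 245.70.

n(Q) = 572 / 163.80 = 3.492 mol
n(R) = 1250 / 245.70 = 5.088 mol
n(X) via (i) = (2/2)×3.492 = 3.492 mol
n(X) via (ii) = (3/2)×5.088 = 7.632 mol
total n(X) = 3.492 + 7.632 = 11.12 mol

11.1 mol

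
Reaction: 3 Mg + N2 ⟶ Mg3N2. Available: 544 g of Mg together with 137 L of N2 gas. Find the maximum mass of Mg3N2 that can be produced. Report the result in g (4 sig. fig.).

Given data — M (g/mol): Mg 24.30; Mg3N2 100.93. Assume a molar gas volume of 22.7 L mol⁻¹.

609.1 g

n(Mg) = 544.0 / 24.30 = 22.39 mol
n(N2) = 137.0 / 22.7 = 6.035 mol
n/ν → Mg: 7.463, N2: 6.035; N2 is limiting.
n(Mg3N2) = (1/1) × 6.035 = 6.035 mol
mass = 6.035 × 100.93 = 609.1 g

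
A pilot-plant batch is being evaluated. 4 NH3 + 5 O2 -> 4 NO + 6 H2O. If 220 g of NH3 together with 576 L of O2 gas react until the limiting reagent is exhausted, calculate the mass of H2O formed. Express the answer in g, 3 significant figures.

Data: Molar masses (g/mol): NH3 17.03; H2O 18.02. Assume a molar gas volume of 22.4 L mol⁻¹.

n(NH3) = 220.0 / 17.03 = 12.92 mol
n(O2) = 576.0 / 22.4 = 25.71 mol
n/ν → NH3: 3.230, O2: 5.142; NH3 is limiting.
n(H2O) = (6/4) × 12.92 = 19.38 mol
mass = 19.38 × 18.02 = 349.2 g

349 g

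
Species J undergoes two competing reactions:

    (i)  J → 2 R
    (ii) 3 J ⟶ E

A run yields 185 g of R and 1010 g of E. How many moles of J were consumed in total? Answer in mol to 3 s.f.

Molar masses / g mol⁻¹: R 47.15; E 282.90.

12.7 mol

n(R) = 185 / 47.15 = 3.924 mol
n(E) = 1010 / 282.90 = 3.570 mol
n(J) via (i) = (1/2)×3.924 = 1.962 mol
n(J) via (ii) = (3/1)×3.570 = 10.71 mol
total n(J) = 1.962 + 10.71 = 12.67 mol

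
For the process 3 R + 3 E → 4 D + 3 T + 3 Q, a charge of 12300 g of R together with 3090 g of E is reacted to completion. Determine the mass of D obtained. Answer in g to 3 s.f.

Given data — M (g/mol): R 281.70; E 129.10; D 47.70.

1520 g

n(R) = 12300 / 281.70 = 43.66 mol
n(E) = 3090 / 129.10 = 23.93 mol
n/ν for R = 43.66/3 = 14.55
n/ν for E = 23.93/3 = 7.977
Smallest n/ν is E → limiting reagent.
n(D) = (4/3) × 23.93 = 31.91 mol
mass = 31.91 × 47.70 = 1522 g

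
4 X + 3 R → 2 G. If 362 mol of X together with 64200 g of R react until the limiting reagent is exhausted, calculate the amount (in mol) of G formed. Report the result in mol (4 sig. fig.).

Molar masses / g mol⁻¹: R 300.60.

n(X) = 362.0 mol
n(R) = 64200 / 300.60 = 213.6 mol
n/ν for X = 362.0/4 = 90.50
n/ν for R = 213.6/3 = 71.20
Smallest n/ν is R → limiting reagent.
n(G) = (2/3) × 213.6 = 142.4 mol

142.4 mol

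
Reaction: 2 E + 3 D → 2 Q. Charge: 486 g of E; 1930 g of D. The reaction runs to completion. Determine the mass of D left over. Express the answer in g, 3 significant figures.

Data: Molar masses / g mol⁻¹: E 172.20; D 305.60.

636 g

n(E) = 486.0 / 172.20 = 2.822 mol
n(D) = 1930 / 305.60 = 6.315 mol
n/ν for E = 2.822/2 = 1.411
n/ν for D = 6.315/3 = 2.105
Smallest n/ν is E → limiting reagent.
D consumed = (3/2) × 2.822 = 4.233 mol
D remaining = 6.315 − 4.233 = 2.082 mol
mass = 2.082 × 305.60 = 636.3 g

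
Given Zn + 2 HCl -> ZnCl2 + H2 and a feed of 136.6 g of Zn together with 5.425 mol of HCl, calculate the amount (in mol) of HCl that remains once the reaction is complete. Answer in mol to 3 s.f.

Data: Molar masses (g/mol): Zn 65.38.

1.25 mol

n(Zn) = 136.6 / 65.38 = 2.089 mol
n(HCl) = 5.425 mol
n/ν for Zn = 2.089/1 = 2.089
n/ν for HCl = 5.425/2 = 2.713
Smallest n/ν is Zn → limiting reagent.
HCl consumed = (2/1) × 2.089 = 4.178 mol
HCl remaining = 5.425 − 4.178 = 1.247 mol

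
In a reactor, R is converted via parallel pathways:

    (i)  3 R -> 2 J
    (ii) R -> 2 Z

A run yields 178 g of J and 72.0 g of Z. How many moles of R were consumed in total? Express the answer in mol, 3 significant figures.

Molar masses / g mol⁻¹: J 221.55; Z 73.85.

1.69 mol

n(J) = 178 / 221.55 = 0.8034 mol
n(Z) = 72.0 / 73.85 = 0.9749 mol
n(R) via (i) = (3/2)×0.8034 = 1.205 mol
n(R) via (ii) = (1/2)×0.9749 = 0.4875 mol
total n(R) = 1.205 + 0.4875 = 1.693 mol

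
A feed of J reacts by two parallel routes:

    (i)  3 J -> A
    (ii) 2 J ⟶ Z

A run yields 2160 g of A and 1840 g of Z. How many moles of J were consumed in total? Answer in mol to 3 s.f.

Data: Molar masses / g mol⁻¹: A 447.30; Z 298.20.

n(A) = 2160 / 447.30 = 4.829 mol
n(Z) = 1840 / 298.20 = 6.170 mol
n(J) via (i) = (3/1)×4.829 = 14.49 mol
n(J) via (ii) = (2/1)×6.170 = 12.34 mol
total n(J) = 14.49 + 12.34 = 26.83 mol

26.8 mol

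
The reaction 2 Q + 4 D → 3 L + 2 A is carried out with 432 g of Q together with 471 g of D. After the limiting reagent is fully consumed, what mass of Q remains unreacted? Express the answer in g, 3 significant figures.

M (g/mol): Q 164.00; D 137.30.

n(Q) = 432.0 / 164.00 = 2.634 mol
n(D) = 471.0 / 137.30 = 3.430 mol
n/ν → Q: 1.317, D: 0.8575; D is limiting.
Q consumed = (2/4) × 3.430 = 1.715 mol
Q remaining = 2.634 − 1.715 = 0.9190 mol
mass = 0.9190 × 164.00 = 150.7 g

151 g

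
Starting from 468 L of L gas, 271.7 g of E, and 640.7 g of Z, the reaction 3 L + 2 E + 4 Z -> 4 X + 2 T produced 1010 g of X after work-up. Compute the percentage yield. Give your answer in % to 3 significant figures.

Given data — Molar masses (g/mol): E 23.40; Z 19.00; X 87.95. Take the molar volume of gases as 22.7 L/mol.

n(L) = 468.0 / 22.7 = 20.62 mol
n(E) = 271.7 / 23.40 = 11.61 mol
n(Z) = 640.7 / 19.00 = 33.72 mol
n/ν for L = 20.62/3 = 6.873
n/ν for E = 11.61/2 = 5.805
n/ν for Z = 33.72/4 = 8.430
Smallest n/ν is E → limiting reagent.
theoretical n(X) = (4/2) × 11.61 = 23.22 mol → 2042 g
% yield = 1010 / 2042 × 100 = 49.46 %

49.5 %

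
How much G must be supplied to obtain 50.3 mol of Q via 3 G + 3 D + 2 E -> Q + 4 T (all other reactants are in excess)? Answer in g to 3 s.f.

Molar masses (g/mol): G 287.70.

n(Q) = 50.30 mol
n(G) = (3/1) × 50.30 = 150.9 mol
mass = 150.9 × 287.70 = 43410 g

43400 g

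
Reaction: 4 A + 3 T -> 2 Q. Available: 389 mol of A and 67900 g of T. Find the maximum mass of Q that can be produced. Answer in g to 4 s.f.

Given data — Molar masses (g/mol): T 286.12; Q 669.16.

n(A) = 389.0 mol
n(T) = 67900 / 286.12 = 237.3 mol
n/ν for A = 389.0/4 = 97.25
n/ν for T = 237.3/3 = 79.10
Smallest n/ν is T → limiting reagent.
n(Q) = (2/3) × 237.3 = 158.2 mol
mass = 158.2 × 669.16 = 105900 g

105900 g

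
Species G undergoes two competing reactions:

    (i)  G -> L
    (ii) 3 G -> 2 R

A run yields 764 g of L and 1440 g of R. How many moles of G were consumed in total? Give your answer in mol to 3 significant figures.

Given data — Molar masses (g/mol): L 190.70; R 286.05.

n(L) = 764 / 190.70 = 4.006 mol
n(R) = 1440 / 286.05 = 5.034 mol
n(G) via (i) = (1/1)×4.006 = 4.006 mol
n(G) via (ii) = (3/2)×5.034 = 7.551 mol
total n(G) = 4.006 + 7.551 = 11.56 mol

11.6 mol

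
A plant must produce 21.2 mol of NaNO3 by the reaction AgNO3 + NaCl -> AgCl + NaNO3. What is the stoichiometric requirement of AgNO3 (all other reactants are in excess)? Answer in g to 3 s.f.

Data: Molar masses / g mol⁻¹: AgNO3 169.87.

3600 g

n(NaNO3) = 21.20 mol
n(AgNO3) = (1/1) × 21.20 = 21.20 mol
mass = 21.20 × 169.87 = 3601 g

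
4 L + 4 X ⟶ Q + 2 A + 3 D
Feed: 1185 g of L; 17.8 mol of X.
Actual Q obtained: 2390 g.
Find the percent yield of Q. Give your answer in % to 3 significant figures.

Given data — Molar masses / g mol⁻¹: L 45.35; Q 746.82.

n(L) = 1185 / 45.35 = 26.13 mol
n(X) = 17.80 mol
n/ν → L: 6.533, X: 4.450; X is limiting.
theoretical n(Q) = (1/4) × 17.80 = 4.450 mol → 3323 g
% yield = 2390 / 3323 × 100 = 71.92 %

71.9 %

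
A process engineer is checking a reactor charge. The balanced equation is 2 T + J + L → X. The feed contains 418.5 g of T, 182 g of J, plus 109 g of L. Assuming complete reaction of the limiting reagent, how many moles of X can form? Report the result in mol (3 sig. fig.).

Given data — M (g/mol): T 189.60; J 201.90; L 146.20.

0.746 mol

n(T) = 418.5 / 189.60 = 2.207 mol
n(J) = 182.0 / 201.90 = 0.9014 mol
n(L) = 109.0 / 146.20 = 0.7456 mol
n/ν for T = 2.207/2 = 1.104
n/ν for J = 0.9014/1 = 0.9014
n/ν for L = 0.7456/1 = 0.7456
Smallest n/ν is L → limiting reagent.
n(X) = (1/1) × 0.7456 = 0.7456 mol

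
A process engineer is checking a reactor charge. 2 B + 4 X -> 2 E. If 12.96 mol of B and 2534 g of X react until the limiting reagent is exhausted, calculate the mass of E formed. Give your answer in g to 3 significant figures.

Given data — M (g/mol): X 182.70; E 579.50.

4020 g

n(B) = 12.96 mol
n(X) = 2534 / 182.70 = 13.87 mol
n/ν for B = 12.96/2 = 6.480
n/ν for X = 13.87/4 = 3.468
Smallest n/ν is X → limiting reagent.
n(E) = (2/4) × 13.87 = 6.935 mol
mass = 6.935 × 579.50 = 4019 g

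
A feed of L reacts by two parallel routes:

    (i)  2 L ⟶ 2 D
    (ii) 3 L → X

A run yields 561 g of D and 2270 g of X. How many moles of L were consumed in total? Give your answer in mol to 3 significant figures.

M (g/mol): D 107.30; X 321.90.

26.4 mol

n(D) = 561 / 107.30 = 5.228 mol
n(X) = 2270 / 321.90 = 7.052 mol
n(L) via (i) = (2/2)×5.228 = 5.228 mol
n(L) via (ii) = (3/1)×7.052 = 21.16 mol
total n(L) = 5.228 + 21.16 = 26.39 mol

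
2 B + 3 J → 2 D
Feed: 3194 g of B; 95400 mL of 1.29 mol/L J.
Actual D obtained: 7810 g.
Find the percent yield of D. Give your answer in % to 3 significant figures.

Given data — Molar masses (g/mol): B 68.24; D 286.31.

n(B) = 3194 / 68.24 = 46.81 mol
n(J) = 1.29 × 95400/1000 = 123.1 mol
n/ν for B = 46.81/2 = 23.41
n/ν for J = 123.1/3 = 41.03
Smallest n/ν is B → limiting reagent.
theoretical n(D) = (2/2) × 46.81 = 46.81 mol → 13400 g
% yield = 7810 / 13400 × 100 = 58.28 %

58.3 %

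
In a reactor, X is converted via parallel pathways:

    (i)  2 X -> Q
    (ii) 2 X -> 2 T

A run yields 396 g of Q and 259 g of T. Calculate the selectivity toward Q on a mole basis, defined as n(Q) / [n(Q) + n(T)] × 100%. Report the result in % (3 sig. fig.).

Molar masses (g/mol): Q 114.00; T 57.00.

43.3 %

n(Q) = 396 / 114.00 = 3.474 mol
n(T) = 259 / 57.00 = 4.544 mol
selectivity = 3.474/(3.474+4.544) × 100 = 43.33 %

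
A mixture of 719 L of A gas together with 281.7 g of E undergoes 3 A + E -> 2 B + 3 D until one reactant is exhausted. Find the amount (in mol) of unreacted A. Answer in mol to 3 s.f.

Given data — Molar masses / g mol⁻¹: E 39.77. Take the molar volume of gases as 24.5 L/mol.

8.10 mol

n(A) = 719.0 / 24.5 = 29.35 mol
n(E) = 281.7 / 39.77 = 7.083 mol
n/ν for A = 29.35/3 = 9.783
n/ν for E = 7.083/1 = 7.083
Smallest n/ν is E → limiting reagent.
A consumed = (3/1) × 7.083 = 21.25 mol
A remaining = 29.35 − 21.25 = 8.100 mol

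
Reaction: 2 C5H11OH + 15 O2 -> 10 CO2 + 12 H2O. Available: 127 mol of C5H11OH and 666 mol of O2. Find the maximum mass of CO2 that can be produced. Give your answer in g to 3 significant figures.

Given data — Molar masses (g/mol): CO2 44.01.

19500 g

n(C5H11OH) = 127.0 mol
n(O2) = 666.0 mol
n/ν → C5H11OH: 63.50, O2: 44.40; O2 is limiting.
n(CO2) = (10/15) × 666.0 = 444.0 mol
mass = 444.0 × 44.01 = 19540 g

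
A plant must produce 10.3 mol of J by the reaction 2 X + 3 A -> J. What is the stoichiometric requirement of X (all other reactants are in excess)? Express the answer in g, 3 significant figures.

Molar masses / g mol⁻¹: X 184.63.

3800 g

n(J) = 10.30 mol
n(X) = (2/1) × 10.30 = 20.60 mol
mass = 20.60 × 184.63 = 3803 g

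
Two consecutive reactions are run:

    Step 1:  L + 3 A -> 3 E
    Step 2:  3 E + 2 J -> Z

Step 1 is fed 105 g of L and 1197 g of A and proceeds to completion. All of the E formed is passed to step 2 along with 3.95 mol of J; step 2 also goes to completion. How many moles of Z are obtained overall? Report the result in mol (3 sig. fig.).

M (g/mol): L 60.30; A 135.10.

Step 1:
n(L) = 105.0 / 60.30 = 1.741 mol
n(A) = 1197 / 135.10 = 8.860 mol
n/ν for L = 1.741/1 = 1.741
n/ν for A = 8.860/3 = 2.953
Smallest n/ν is L → limiting reagent.
n(E) produced = (3/1) × 1.741 = 5.223 mol
Step 2:
n(E) available = 5.223 mol
n(J) = 3.950 mol
n/ν for E = 5.223/3 = 1.741
n/ν for J = 3.950/2 = 1.975
Smallest n/ν is E → limiting reagent.
n(Z) = (1/3) × 5.223 = 1.741 mol

1.74 mol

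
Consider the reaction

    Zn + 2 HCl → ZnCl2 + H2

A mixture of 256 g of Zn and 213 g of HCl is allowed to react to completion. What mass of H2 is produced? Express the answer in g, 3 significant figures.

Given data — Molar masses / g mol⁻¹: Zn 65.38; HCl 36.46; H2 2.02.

5.90 g

n(Zn) = 256.0 / 65.38 = 3.916 mol
n(HCl) = 213.0 / 36.46 = 5.842 mol
n/ν for Zn = 3.916/1 = 3.916
n/ν for HCl = 5.842/2 = 2.921
Smallest n/ν is HCl → limiting reagent.
n(H2) = (1/2) × 5.842 = 2.921 mol
mass = 2.921 × 2.02 = 5.900 g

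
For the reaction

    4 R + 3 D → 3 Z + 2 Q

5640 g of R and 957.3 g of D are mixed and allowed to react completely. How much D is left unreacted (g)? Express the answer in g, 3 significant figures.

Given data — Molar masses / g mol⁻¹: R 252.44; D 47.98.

n(R) = 5640 / 252.44 = 22.34 mol
n(D) = 957.3 / 47.98 = 19.95 mol
n/ν for R = 22.34/4 = 5.585
n/ν for D = 19.95/3 = 6.650
Smallest n/ν is R → limiting reagent.
D consumed = (3/4) × 22.34 = 16.76 mol
D remaining = 19.95 − 16.76 = 3.190 mol
mass = 3.190 × 47.98 = 153.1 g

153 g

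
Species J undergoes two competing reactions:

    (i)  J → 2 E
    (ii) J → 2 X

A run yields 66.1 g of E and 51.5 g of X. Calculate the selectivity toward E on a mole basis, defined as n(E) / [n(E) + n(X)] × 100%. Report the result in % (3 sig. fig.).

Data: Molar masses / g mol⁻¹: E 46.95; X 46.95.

n(E) = 66.1 / 46.95 = 1.408 mol
n(X) = 51.5 / 46.95 = 1.097 mol
selectivity = 1.408/(1.408+1.097) × 100 = 56.21 %

56.2 %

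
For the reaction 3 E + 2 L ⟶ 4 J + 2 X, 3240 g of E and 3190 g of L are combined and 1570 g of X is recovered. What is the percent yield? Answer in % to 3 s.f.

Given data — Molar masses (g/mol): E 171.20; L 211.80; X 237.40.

52.4 %

n(E) = 3240 / 171.20 = 18.93 mol
n(L) = 3190 / 211.80 = 15.06 mol
n/ν for E = 18.93/3 = 6.310
n/ν for L = 15.06/2 = 7.530
Smallest n/ν is E → limiting reagent.
theoretical n(X) = (2/3) × 18.93 = 12.62 mol → 2996 g
% yield = 1570 / 2996 × 100 = 52.40 %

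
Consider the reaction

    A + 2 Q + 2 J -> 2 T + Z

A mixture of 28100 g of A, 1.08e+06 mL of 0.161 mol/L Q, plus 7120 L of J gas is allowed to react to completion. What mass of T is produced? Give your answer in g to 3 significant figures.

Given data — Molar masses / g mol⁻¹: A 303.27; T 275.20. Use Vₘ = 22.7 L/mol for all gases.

47900 g

n(A) = 28100 / 303.27 = 92.66 mol
n(Q) = 0.161 × 1.08e+06/1000 = 173.9 mol
n(J) = 7120 / 22.7 = 313.7 mol
n/ν for A = 92.66/1 = 92.66
n/ν for Q = 173.9/2 = 86.95
n/ν for J = 313.7/2 = 156.9
Smallest n/ν is Q → limiting reagent.
n(T) = (2/2) × 173.9 = 173.9 mol
mass = 173.9 × 275.20 = 47860 g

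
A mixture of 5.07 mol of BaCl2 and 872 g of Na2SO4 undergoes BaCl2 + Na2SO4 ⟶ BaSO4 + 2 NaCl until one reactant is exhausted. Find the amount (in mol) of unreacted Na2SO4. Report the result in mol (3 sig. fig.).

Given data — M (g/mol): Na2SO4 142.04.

n(BaCl2) = 5.070 mol
n(Na2SO4) = 872.0 / 142.04 = 6.139 mol
n/ν for BaCl2 = 5.070/1 = 5.070
n/ν for Na2SO4 = 6.139/1 = 6.139
Smallest n/ν is BaCl2 → limiting reagent.
Na2SO4 consumed = (1/1) × 5.070 = 5.070 mol
Na2SO4 remaining = 6.139 − 5.070 = 1.069 mol

1.07 mol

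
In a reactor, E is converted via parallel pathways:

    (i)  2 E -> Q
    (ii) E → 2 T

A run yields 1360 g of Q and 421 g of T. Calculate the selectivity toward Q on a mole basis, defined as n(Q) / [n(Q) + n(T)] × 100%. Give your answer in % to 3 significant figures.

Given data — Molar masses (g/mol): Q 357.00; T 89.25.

44.7 %

n(Q) = 1360 / 357.00 = 3.810 mol
n(T) = 421 / 89.25 = 4.717 mol
selectivity = 3.810/(3.810+4.717) × 100 = 44.68 %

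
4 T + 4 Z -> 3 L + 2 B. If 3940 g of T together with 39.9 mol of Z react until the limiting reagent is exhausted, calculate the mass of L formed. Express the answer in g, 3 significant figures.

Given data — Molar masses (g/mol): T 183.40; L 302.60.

n(T) = 3940 / 183.40 = 21.48 mol
n(Z) = 39.90 mol
n/ν → T: 5.370, Z: 9.975; T is limiting.
n(L) = (3/4) × 21.48 = 16.11 mol
mass = 16.11 × 302.60 = 4875 g

4880 g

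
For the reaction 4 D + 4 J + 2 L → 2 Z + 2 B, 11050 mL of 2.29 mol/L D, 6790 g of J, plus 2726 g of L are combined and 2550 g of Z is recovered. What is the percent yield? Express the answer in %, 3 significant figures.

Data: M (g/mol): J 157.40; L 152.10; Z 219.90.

91.7 %

n(D) = 2.29 × 11050/1000 = 25.30 mol
n(J) = 6790 / 157.40 = 43.14 mol
n(L) = 2726 / 152.10 = 17.92 mol
n/ν for D = 25.30/4 = 6.325
n/ν for J = 43.14/4 = 10.79
n/ν for L = 17.92/2 = 8.960
Smallest n/ν is D → limiting reagent.
theoretical n(Z) = (2/4) × 25.30 = 12.65 mol → 2782 g
% yield = 2550 / 2782 × 100 = 91.66 %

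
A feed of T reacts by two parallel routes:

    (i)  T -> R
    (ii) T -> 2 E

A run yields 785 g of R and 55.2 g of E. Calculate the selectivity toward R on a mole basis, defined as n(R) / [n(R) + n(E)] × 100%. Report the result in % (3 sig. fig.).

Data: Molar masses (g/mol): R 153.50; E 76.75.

n(R) = 785 / 153.50 = 5.114 mol
n(E) = 55.2 / 76.75 = 0.7192 mol
selectivity = 5.114/(5.114+0.7192) × 100 = 87.67 %

87.7 %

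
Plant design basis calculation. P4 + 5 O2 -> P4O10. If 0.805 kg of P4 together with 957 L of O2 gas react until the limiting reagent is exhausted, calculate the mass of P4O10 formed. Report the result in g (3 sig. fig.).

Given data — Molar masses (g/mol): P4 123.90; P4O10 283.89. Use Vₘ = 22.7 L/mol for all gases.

n(P4) = 0.8050×1000 / 123.90 = 6.497 mol
n(O2) = 957.0 / 22.7 = 42.16 mol
n/ν → P4: 6.497, O2: 8.432; P4 is limiting.
n(P4O10) = (1/1) × 6.497 = 6.497 mol
mass = 6.497 × 283.89 = 1844 g

1840 g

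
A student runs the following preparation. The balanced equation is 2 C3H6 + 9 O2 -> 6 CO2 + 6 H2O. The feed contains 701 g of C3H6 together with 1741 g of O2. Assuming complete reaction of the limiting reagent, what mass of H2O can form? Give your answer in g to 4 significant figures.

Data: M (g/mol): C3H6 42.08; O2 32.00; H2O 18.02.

n(C3H6) = 701.0 / 42.08 = 16.66 mol
n(O2) = 1741 / 32.00 = 54.41 mol
n/ν → C3H6: 8.330, O2: 6.046; O2 is limiting.
n(H2O) = (6/9) × 54.41 = 36.27 mol
mass = 36.27 × 18.02 = 653.6 g

653.6 g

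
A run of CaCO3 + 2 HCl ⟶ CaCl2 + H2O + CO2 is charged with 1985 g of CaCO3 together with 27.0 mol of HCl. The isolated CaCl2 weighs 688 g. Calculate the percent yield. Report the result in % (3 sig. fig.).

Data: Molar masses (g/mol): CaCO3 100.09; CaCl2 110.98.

45.9 %

n(CaCO3) = 1985 / 100.09 = 19.83 mol
n(HCl) = 27.00 mol
n/ν → CaCO3: 19.83, HCl: 13.50; HCl is limiting.
theoretical n(CaCl2) = (1/2) × 27.00 = 13.50 mol → 1498 g
% yield = 688 / 1498 × 100 = 45.93 %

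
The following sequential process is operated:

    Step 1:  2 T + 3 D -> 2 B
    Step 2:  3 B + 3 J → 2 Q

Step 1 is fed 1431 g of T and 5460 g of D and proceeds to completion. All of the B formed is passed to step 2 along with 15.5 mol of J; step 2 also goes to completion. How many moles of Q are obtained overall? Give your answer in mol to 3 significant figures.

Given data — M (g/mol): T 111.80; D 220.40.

Step 1:
n(T) = 1431 / 111.80 = 12.80 mol
n(D) = 5460 / 220.40 = 24.77 mol
n/ν for T = 12.80/2 = 6.400
n/ν for D = 24.77/3 = 8.257
Smallest n/ν is T → limiting reagent.
n(B) produced = (2/2) × 12.80 = 12.80 mol
Step 2:
n(B) available = 12.80 mol
n(J) = 15.50 mol
n/ν for B = 12.80/3 = 4.267
n/ν for J = 15.50/3 = 5.167
Smallest n/ν is B → limiting reagent.
n(Q) = (2/3) × 12.80 = 8.533 mol

8.53 mol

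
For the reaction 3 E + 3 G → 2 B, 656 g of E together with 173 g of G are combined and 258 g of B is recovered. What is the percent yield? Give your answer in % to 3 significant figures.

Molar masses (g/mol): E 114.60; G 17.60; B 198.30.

34.1 %

n(E) = 656.0 / 114.60 = 5.724 mol
n(G) = 173.0 / 17.60 = 9.830 mol
n/ν for E = 5.724/3 = 1.908
n/ν for G = 9.830/3 = 3.277
Smallest n/ν is E → limiting reagent.
theoretical n(B) = (2/3) × 5.724 = 3.816 mol → 756.7 g
% yield = 258 / 756.7 × 100 = 34.10 %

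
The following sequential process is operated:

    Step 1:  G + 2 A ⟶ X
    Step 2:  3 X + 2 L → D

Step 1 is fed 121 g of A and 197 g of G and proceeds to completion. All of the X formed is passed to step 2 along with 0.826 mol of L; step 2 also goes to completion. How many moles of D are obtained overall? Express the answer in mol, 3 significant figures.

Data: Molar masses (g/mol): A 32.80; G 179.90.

Step 1:
n(A) = 121.0 / 32.80 = 3.689 mol
n(G) = 197.0 / 179.90 = 1.095 mol
n/ν for A = 3.689/2 = 1.845
n/ν for G = 1.095/1 = 1.095
Smallest n/ν is G → limiting reagent.
n(X) produced = (1/1) × 1.095 = 1.095 mol
Step 2:
n(X) available = 1.095 mol
n(L) = 0.8260 mol
n/ν for X = 1.095/3 = 0.3650
n/ν for L = 0.8260/2 = 0.4130
Smallest n/ν is X → limiting reagent.
n(D) = (1/3) × 1.095 = 0.3650 mol

0.365 mol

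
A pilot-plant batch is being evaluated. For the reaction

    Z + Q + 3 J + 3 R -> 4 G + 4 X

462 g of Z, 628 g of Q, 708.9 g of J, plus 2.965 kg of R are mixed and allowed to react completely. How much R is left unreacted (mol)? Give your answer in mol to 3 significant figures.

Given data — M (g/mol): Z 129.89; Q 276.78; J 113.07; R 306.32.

n(Z) = 462.0 / 129.89 = 3.557 mol
n(Q) = 628.0 / 276.78 = 2.269 mol
n(J) = 708.9 / 113.07 = 6.270 mol
n(R) = 2.965×1000 / 306.32 = 9.679 mol
n/ν for Z = 3.557/1 = 3.557
n/ν for Q = 2.269/1 = 2.269
n/ν for J = 6.270/3 = 2.090
n/ν for R = 9.679/3 = 3.226
Smallest n/ν is J → limiting reagent.
R consumed = (3/3) × 6.270 = 6.270 mol
R remaining = 9.679 − 6.270 = 3.409 mol

3.41 mol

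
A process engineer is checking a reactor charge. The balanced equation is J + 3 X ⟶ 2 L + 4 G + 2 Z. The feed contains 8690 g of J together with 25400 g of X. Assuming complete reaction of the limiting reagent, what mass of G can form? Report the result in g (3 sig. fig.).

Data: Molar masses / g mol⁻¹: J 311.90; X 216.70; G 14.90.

n(J) = 8690 / 311.90 = 27.86 mol
n(X) = 25400 / 216.70 = 117.2 mol
n/ν → J: 27.86, X: 39.07; J is limiting.
n(G) = (4/1) × 27.86 = 111.4 mol
mass = 111.4 × 14.90 = 1660 g

1660 g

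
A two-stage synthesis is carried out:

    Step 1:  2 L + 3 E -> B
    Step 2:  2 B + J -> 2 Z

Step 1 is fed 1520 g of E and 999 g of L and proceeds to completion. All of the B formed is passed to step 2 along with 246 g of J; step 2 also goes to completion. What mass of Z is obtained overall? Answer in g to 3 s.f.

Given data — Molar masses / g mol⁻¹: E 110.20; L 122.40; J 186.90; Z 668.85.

Step 1:
n(E) = 1520 / 110.20 = 13.79 mol
n(L) = 999.0 / 122.40 = 8.162 mol
n/ν → E: 4.597, L: 4.081; L is limiting.
n(B) produced = (1/2) × 8.162 = 4.081 mol
Step 2:
n(B) available = 4.081 mol
n(J) = 246.0 / 186.90 = 1.316 mol
n/ν → B: 2.041, J: 1.316; J is limiting.
n(Z) = (2/1) × 1.316 = 2.632 mol
mass = 2.632 × 668.85 = 1760 g

1760 g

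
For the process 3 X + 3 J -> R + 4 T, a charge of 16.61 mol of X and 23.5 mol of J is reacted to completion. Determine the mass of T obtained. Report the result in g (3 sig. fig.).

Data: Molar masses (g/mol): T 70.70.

n(X) = 16.61 mol
n(J) = 23.50 mol
n/ν → X: 5.537, J: 7.833; X is limiting.
n(T) = (4/3) × 16.61 = 22.15 mol
mass = 22.15 × 70.70 = 1566 g

1570 g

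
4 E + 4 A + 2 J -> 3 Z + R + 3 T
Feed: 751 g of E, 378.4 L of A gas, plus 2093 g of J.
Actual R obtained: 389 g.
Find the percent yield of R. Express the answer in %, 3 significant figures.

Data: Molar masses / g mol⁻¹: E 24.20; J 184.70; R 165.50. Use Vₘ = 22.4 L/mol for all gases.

n(E) = 751.0 / 24.20 = 31.03 mol
n(A) = 378.4 / 22.4 = 16.89 mol
n(J) = 2093 / 184.70 = 11.33 mol
n/ν → E: 7.758, A: 4.223, J: 5.665; A is limiting.
theoretical n(R) = (1/4) × 16.89 = 4.223 mol → 698.9 g
% yield = 389 / 698.9 × 100 = 55.66 %

55.7 %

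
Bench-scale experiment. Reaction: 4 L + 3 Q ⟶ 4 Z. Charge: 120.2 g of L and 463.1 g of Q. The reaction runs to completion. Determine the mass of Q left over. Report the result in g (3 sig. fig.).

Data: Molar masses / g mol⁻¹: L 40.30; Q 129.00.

n(L) = 120.2 / 40.30 = 2.983 mol
n(Q) = 463.1 / 129.00 = 3.590 mol
n/ν for L = 2.983/4 = 0.7458
n/ν for Q = 3.590/3 = 1.197
Smallest n/ν is L → limiting reagent.
Q consumed = (3/4) × 2.983 = 2.237 mol
Q remaining = 3.590 − 2.237 = 1.353 mol
mass = 1.353 × 129.00 = 174.5 g

175 g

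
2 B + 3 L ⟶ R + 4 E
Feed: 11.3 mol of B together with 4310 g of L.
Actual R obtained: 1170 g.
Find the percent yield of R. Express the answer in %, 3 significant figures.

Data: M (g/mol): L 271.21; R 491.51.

n(B) = 11.30 mol
n(L) = 4310 / 271.21 = 15.89 mol
n/ν → B: 5.650, L: 5.297; L is limiting.
theoretical n(R) = (1/3) × 15.89 = 5.297 mol → 2604 g
% yield = 1170 / 2604 × 100 = 44.93 %

44.9 %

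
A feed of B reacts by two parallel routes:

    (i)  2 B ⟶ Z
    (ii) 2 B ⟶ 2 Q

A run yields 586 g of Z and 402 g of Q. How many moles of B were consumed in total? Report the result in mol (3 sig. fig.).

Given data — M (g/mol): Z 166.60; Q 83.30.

n(Z) = 586 / 166.60 = 3.517 mol
n(Q) = 402 / 83.30 = 4.826 mol
n(B) via (i) = (2/1)×3.517 = 7.034 mol
n(B) via (ii) = (2/2)×4.826 = 4.826 mol
total n(B) = 7.034 + 4.826 = 11.86 mol

11.9 mol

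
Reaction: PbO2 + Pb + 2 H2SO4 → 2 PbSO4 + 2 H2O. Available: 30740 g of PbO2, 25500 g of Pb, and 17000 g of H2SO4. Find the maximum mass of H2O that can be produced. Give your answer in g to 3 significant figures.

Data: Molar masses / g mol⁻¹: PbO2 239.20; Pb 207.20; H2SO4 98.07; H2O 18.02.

3120 g

n(PbO2) = 30740 / 239.20 = 128.5 mol
n(Pb) = 25500 / 207.20 = 123.1 mol
n(H2SO4) = 17000 / 98.07 = 173.3 mol
n/ν → PbO2: 128.5, Pb: 123.1, H2SO4: 86.65; H2SO4 is limiting.
n(H2O) = (2/2) × 173.3 = 173.3 mol
mass = 173.3 × 18.02 = 3123 g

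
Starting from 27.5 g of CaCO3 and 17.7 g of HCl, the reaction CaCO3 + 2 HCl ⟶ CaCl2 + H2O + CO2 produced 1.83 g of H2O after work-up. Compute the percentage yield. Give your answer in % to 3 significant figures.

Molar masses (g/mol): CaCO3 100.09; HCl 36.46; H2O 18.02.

n(CaCO3) = 27.50 / 100.09 = 0.2748 mol
n(HCl) = 17.70 / 36.46 = 0.4855 mol
n/ν for CaCO3 = 0.2748/1 = 0.2748
n/ν for HCl = 0.4855/2 = 0.2428
Smallest n/ν is HCl → limiting reagent.
theoretical n(H2O) = (1/2) × 0.4855 = 0.2428 mol → 4.375 g
% yield = 1.83 / 4.375 × 100 = 41.83 %

41.8 %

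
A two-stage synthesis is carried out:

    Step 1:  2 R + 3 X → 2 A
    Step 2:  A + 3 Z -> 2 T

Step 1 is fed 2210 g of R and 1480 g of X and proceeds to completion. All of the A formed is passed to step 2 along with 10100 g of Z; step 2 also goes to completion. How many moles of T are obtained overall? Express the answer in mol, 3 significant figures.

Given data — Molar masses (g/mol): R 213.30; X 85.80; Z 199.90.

Step 1:
n(R) = 2210 / 213.30 = 10.36 mol
n(X) = 1480 / 85.80 = 17.25 mol
n/ν for R = 10.36/2 = 5.180
n/ν for X = 17.25/3 = 5.750
Smallest n/ν is R → limiting reagent.
n(A) produced = (2/2) × 10.36 = 10.36 mol
Step 2:
n(A) available = 10.36 mol
n(Z) = 10100 / 199.90 = 50.53 mol
n/ν for A = 10.36/1 = 10.36
n/ν for Z = 50.53/3 = 16.84
Smallest n/ν is A → limiting reagent.
n(T) = (2/1) × 10.36 = 20.72 mol

20.7 mol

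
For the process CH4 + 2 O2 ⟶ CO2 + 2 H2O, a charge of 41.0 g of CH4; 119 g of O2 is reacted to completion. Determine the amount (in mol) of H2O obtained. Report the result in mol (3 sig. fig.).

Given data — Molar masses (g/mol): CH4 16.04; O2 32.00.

n(CH4) = 41.00 / 16.04 = 2.556 mol
n(O2) = 119.0 / 32.00 = 3.719 mol
n/ν for CH4 = 2.556/1 = 2.556
n/ν for O2 = 3.719/2 = 1.860
Smallest n/ν is O2 → limiting reagent.
n(H2O) = (2/2) × 3.719 = 3.719 mol

3.72 mol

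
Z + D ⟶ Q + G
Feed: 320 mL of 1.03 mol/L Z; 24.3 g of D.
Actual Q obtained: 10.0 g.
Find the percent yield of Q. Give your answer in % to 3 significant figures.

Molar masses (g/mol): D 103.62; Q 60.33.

n(Z) = 1.03 × 320.0/1000 = 0.3296 mol
n(D) = 24.30 / 103.62 = 0.2345 mol
n/ν for Z = 0.3296/1 = 0.3296
n/ν for D = 0.2345/1 = 0.2345
Smallest n/ν is D → limiting reagent.
theoretical n(Q) = (1/1) × 0.2345 = 0.2345 mol → 14.15 g
% yield = 10.0 / 14.15 × 100 = 70.67 %

70.7 %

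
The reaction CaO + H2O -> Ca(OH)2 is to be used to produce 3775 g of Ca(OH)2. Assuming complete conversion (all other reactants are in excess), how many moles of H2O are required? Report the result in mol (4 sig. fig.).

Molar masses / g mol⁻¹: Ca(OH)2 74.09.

n(Ca(OH)2) = 3775 / 74.09 = 50.95 mol
n(H2O) = (1/1) × 50.95 = 50.95 mol

50.95 mol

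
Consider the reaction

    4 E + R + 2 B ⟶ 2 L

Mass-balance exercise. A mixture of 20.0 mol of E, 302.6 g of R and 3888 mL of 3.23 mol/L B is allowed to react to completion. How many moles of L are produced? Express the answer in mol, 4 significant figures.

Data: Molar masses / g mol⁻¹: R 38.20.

10.00 mol

n(E) = 20.00 mol
n(R) = 302.6 / 38.20 = 7.921 mol
n(B) = 3.23 × 3888/1000 = 12.56 mol
n/ν → E: 5.000, R: 7.921, B: 6.280; E is limiting.
n(L) = (2/4) × 20.00 = 10.00 mol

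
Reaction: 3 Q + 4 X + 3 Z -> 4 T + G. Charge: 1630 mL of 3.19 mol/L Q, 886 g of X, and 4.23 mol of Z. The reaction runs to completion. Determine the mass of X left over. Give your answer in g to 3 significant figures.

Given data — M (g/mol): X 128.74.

160 g

n(Q) = 3.19 × 1630/1000 = 5.200 mol
n(X) = 886.0 / 128.74 = 6.882 mol
n(Z) = 4.230 mol
n/ν for Q = 5.200/3 = 1.733
n/ν for X = 6.882/4 = 1.721
n/ν for Z = 4.230/3 = 1.410
Smallest n/ν is Z → limiting reagent.
X consumed = (4/3) × 4.230 = 5.640 mol
X remaining = 6.882 − 5.640 = 1.242 mol
mass = 1.242 × 128.74 = 159.9 g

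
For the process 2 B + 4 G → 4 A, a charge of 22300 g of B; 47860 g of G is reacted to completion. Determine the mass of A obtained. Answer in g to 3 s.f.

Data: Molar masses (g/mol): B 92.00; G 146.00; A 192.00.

62900 g

n(B) = 22300 / 92.00 = 242.4 mol
n(G) = 47860 / 146.00 = 327.8 mol
n/ν → B: 121.2, G: 81.95; G is limiting.
n(A) = (4/4) × 327.8 = 327.8 mol
mass = 327.8 × 192.00 = 62940 g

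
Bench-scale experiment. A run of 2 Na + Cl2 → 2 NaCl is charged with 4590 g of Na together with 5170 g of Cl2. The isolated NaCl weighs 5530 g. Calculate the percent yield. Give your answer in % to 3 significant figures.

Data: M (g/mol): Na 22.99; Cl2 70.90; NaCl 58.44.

n(Na) = 4590 / 22.99 = 199.7 mol
n(Cl2) = 5170 / 70.90 = 72.92 mol
n/ν for Na = 199.7/2 = 99.85
n/ν for Cl2 = 72.92/1 = 72.92
Smallest n/ν is Cl2 → limiting reagent.
theoretical n(NaCl) = (2/1) × 72.92 = 145.8 mol → 8521 g
% yield = 5530 / 8521 × 100 = 64.90 %

64.9 %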